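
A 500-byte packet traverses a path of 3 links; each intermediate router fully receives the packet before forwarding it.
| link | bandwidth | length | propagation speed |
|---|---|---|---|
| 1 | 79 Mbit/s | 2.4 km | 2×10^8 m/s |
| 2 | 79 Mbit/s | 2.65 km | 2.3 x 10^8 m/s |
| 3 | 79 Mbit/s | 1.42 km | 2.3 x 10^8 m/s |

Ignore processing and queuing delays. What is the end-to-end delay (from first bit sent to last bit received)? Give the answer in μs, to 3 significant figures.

182 μs

L = 500 × 8 = 4000 bits.
Transmission delay per hop = L/R = 4000/79000000 = 50.6329 μs; 3 hops → 151.899 μs.
Propagation delays (d/s per hop): 12, 11.5217, 6.17391 μs; sum = 29.6957 μs.
End-to-end = 182 μs.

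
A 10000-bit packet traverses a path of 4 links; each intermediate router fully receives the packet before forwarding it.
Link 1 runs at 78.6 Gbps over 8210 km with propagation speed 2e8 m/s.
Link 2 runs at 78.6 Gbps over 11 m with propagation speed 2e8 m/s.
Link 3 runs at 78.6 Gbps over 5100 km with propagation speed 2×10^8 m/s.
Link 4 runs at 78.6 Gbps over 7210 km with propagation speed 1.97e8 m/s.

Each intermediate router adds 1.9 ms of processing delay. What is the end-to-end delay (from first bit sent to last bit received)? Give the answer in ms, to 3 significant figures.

109 ms

Transmission delay per hop = L/R = 10000/78600000000 = 0.000127226 ms; 4 hops → 0.000508906 ms.
Propagation delays (d/s per hop): 41.05, 5.5e-05, 25.5, 36.599 ms; sum = 103.149 ms.
Processing at 3 router(s): 3 × 1.9 ms = 5.7 ms.
End-to-end = 109 ms.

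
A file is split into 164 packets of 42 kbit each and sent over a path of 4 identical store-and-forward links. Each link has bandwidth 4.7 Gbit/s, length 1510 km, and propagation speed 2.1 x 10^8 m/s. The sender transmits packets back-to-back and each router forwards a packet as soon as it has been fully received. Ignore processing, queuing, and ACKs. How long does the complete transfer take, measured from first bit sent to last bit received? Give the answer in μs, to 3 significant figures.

Per-hop transmission t_tx = L/R = 42000/4700000000 = 8.93617 μs.
Per-hop propagation t_prop = 1510000/210000000 = 7190.48 μs.
Pipeline fill: first packet needs 4·t_tx to clear all hops; remaining 163 packets each add one t_tx.
Total = (4+164-1)·t_tx + 4·t_prop = 167·8.93617 + 4·7190.48 = 30300 μs.

30300 μs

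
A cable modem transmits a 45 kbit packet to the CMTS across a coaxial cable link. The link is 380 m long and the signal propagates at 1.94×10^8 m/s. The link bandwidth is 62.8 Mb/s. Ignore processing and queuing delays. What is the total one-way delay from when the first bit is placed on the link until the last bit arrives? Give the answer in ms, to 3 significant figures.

0.719 ms

L = 45000 bits.
Transmission delay = L/R = 45000 / 62800000 = 0.716561 ms.
Propagation delay = d/s = 380 m / 194000000 m/s = 0.00195876 ms.
Total = 0.719 ms.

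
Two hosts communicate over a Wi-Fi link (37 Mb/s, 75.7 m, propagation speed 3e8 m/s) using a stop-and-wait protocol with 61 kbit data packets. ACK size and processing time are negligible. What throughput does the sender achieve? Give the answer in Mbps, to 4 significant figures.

36.99 Mbps

t_tx = L/R = 61000/37000000 = 0.00164865 s.
t_prop = 75.7/300000000 = 2.52333e-07 s; RTT = 5.04667e-07 s.
Cycle = t_tx + RTT = 0.00164915 s.
Throughput = L / cycle = 61000 / 0.00164915 = 36.99 Mbps.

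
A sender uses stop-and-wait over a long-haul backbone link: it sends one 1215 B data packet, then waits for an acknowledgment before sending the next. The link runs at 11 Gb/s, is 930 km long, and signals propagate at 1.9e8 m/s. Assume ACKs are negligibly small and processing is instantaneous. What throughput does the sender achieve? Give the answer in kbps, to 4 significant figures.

t_tx = L/R = 9720/11000000000 = 8.83636e-07 s.
t_prop = 930000/190000000 = 0.00489474 s; RTT = 0.00978947 s.
Cycle = t_tx + RTT = 0.00979036 s.
Throughput = L / cycle = 9720 / 0.00979036 = 992.8 kbps.

992.8 kbps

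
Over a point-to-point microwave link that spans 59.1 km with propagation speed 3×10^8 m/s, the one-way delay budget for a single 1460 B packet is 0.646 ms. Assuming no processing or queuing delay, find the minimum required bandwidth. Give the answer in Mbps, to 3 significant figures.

26.0 Mbps

L = 11680 bits.
Propagation delay = 59100 / 300000000 = 0.197 ms.
Transmission budget = 0.646 − 0.197 = 0.449 ms.
R ≥ L / t_tx = 11680 bits / 0.000449 s = 26.0 Mbps.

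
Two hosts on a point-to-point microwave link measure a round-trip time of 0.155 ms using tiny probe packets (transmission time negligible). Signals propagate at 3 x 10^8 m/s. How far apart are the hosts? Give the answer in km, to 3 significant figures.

23.3 km

One-way propagation = RTT/2 = 0.0775 ms.
d = s × t = 300000000 × 7.75e-05 = 23.3 km.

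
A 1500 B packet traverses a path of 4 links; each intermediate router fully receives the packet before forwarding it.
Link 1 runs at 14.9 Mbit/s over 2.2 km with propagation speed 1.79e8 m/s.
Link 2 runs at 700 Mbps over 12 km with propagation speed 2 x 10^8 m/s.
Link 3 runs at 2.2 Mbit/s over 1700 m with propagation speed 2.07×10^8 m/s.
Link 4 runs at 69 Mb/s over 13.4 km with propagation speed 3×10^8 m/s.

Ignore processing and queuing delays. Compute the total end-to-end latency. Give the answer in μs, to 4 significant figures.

L = 1500 × 8 = 12000 bits.
Transmission delays (L/R per hop): 805.369, 17.1429, 5454.55, 173.913 μs; sum = 6450.97 μs.
Propagation delays (d/s per hop): 12.2905, 60, 8.21256, 44.6667 μs; sum = 125.17 μs.
End-to-end = 6576 μs.

6576 μs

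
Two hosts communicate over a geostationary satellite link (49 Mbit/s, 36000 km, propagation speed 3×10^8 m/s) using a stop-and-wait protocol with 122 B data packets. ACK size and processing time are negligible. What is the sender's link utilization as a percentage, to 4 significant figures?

0.008299 %

t_tx = L/R = 976/49000000 = 1.99184e-05 s.
t_prop = 36000000/300000000 = 0.12 s; RTT = 0.24 s.
Cycle = t_tx + RTT = 0.24002 s.
Utilization = t_tx / cycle = 1.99184e-05/0.24002 = 0.008299 %.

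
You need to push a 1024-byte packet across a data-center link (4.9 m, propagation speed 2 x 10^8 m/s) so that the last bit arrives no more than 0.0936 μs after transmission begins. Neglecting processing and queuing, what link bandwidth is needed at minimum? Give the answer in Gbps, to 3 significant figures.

119 Gbps

L = 8192 bits.
Propagation delay = 4.9 / 200000000 = 0.0245 μs.
Transmission budget = 0.0936 − 0.0245 = 0.0691 μs.
R ≥ L / t_tx = 8192 bits / 6.91e-08 s = 119 Gbps.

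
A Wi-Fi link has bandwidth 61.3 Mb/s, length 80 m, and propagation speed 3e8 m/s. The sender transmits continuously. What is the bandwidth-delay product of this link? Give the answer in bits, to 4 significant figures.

16.35 bits

Propagation delay = 80 / 300000000 = 2.66667e-07 s.
BDP = R × t_prop = 61300000 × 2.66667e-07 = 16.3467 bits.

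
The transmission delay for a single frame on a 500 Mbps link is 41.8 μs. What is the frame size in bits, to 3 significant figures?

20900 bits

L = R × t_tx = 500000000 b/s × 4.18e-05 s = 20900 bits.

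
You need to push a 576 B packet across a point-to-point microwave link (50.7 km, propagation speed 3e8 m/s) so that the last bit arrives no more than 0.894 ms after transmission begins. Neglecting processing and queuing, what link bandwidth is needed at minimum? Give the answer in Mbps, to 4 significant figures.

6.356 Mbps

L = 4608 bits.
Propagation delay = 50700 / 300000000 = 0.169 ms.
Transmission budget = 0.894 − 0.169 = 0.725 ms.
R ≥ L / t_tx = 4608 bits / 0.000725 s = 6.356 Mbps.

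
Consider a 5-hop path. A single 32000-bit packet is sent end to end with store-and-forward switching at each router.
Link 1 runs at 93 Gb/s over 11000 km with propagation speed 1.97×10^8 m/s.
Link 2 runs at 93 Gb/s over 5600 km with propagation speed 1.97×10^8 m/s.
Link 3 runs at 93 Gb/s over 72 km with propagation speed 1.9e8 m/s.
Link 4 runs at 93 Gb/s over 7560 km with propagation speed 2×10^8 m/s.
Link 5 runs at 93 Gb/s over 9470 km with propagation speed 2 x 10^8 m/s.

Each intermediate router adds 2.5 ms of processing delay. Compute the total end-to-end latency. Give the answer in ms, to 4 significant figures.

Transmission delay per hop = L/R = 32000/93000000000 = 0.000344086 ms; 5 hops → 0.00172043 ms.
Propagation delays (d/s per hop): 55.8376, 28.4264, 0.378947, 37.8, 47.35 ms; sum = 169.793 ms.
Processing at 4 router(s): 4 × 2.5 ms = 10 ms.
End-to-end = 179.8 ms.

179.8 ms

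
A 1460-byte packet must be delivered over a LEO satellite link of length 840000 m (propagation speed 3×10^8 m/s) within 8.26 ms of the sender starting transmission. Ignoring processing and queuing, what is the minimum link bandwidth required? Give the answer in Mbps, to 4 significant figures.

2.139 Mbps

L = 11680 bits.
Propagation delay = 840000 / 300000000 = 2.8 ms.
Transmission budget = 8.26 − 2.8 = 5.46 ms.
R ≥ L / t_tx = 11680 bits / 0.00546 s = 2.139 Mbps.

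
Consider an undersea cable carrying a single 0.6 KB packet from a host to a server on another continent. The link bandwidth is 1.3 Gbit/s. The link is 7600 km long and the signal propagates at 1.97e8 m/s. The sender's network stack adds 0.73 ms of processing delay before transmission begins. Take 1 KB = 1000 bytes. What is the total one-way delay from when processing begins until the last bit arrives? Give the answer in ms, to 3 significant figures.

L = 4800 bits.
Transmission delay = L/R = 4800 / 1300000000 = 0.00369231 ms.
Propagation delay = d/s = 7600000 m / 197000000 m/s = 38.5787 ms.
Plus processing delay 0.73 ms = 0.73 ms.
Total = 39.3 ms.

39.3 ms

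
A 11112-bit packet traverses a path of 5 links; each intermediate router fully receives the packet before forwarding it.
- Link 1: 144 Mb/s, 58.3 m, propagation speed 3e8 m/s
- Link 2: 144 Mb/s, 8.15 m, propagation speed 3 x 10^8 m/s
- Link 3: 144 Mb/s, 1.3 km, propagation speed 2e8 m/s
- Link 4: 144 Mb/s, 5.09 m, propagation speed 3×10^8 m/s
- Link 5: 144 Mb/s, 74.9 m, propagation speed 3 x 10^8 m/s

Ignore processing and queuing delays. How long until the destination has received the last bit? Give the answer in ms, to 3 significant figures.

Transmission delay per hop = L/R = 11112/144000000 = 0.0771667 ms; 5 hops → 0.385833 ms.
Propagation delays (d/s per hop): 0.000194333, 2.71667e-05, 0.0065, 1.69667e-05, 0.000249667 ms; sum = 0.00698813 ms.
End-to-end = 0.393 ms.

0.393 ms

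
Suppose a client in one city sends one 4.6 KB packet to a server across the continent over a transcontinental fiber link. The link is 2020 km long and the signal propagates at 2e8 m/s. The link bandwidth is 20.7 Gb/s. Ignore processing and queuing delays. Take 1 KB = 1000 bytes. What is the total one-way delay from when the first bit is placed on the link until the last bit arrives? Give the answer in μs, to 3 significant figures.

L = 36800 bits.
Transmission delay = L/R = 36800 / 20700000000 = 1.77778 μs.
Propagation delay = d/s = 2020000 m / 200000000 m/s = 10100 μs.
Total = 10100 μs.

10100 μs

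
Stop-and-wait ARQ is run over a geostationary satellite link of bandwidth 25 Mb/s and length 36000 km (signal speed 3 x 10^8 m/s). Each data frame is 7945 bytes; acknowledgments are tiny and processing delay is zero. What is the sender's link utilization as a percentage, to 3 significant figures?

t_tx = L/R = 63560/25000000 = 0.0025424 s.
t_prop = 36000000/300000000 = 0.12 s; RTT = 0.24 s.
Cycle = t_tx + RTT = 0.242542 s.
Utilization = t_tx / cycle = 0.0025424/0.242542 = 1.05 %.

1.05 %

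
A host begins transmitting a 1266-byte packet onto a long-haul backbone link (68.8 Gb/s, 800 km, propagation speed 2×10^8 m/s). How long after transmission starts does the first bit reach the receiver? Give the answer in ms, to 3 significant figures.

4.00 ms

First bit experiences only propagation delay: d/s = 800000/200000000 = 4.00 ms.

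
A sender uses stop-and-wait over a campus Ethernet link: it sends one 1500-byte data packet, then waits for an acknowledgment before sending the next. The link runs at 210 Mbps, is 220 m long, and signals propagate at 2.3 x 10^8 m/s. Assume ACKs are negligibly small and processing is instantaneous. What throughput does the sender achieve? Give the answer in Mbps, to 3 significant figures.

t_tx = L/R = 12000/210000000 = 5.71429e-05 s.
t_prop = 220/2.3e+08 = 9.56522e-07 s; RTT = 1.91304e-06 s.
Cycle = t_tx + RTT = 5.90559e-05 s.
Throughput = L / cycle = 12000 / 5.90559e-05 = 203 Mbps.

203 Mbps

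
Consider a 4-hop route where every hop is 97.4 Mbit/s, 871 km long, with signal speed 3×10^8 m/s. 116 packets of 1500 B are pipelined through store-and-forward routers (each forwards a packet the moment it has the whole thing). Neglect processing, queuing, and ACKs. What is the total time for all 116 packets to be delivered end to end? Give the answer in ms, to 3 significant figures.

Per-hop transmission t_tx = L/R = 12000/97400000 = 0.123203 ms.
Per-hop propagation t_prop = 871000/300000000 = 2.90333 ms.
Pipeline fill: first packet needs 4·t_tx to clear all hops; remaining 115 packets each add one t_tx.
Total = (4+116-1)·t_tx + 4·t_prop = 119·0.123203 + 4·2.90333 = 26.3 ms.

26.3 ms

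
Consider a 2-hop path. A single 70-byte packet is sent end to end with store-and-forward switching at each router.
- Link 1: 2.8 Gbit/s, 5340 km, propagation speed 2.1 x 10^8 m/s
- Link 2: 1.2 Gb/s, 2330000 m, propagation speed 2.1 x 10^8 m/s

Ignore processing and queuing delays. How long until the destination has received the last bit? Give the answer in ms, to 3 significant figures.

36.5 ms

L = 70 × 8 = 560 bits.
Transmission delays (L/R per hop): 0.0002, 0.000466667 ms; sum = 0.000666667 ms.
Propagation delays (d/s per hop): 25.4286, 11.0952 ms; sum = 36.5238 ms.
End-to-end = 36.5 ms.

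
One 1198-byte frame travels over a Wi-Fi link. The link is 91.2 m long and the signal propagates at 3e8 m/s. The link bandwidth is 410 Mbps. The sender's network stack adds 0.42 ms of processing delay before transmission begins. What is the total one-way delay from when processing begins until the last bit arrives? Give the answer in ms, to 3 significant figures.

L = 1198 × 8 = 9584 bits.
Transmission delay = L/R = 9584 / 410000000 = 0.0233756 ms.
Propagation delay = d/s = 91.2 m / 300000000 m/s = 0.000304 ms.
Plus processing delay 0.42 ms = 0.42 ms.
Total = 0.444 ms.

0.444 ms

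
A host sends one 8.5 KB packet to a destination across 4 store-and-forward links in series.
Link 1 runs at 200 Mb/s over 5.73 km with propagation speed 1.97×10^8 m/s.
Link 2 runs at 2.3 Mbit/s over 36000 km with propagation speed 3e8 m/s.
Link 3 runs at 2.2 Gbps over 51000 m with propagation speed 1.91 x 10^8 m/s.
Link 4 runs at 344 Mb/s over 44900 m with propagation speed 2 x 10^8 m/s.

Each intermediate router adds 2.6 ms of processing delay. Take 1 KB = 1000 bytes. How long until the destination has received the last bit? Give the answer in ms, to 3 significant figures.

158 ms

L = 68000 bits.
Transmission delays (L/R per hop): 0.34, 29.5652, 0.0309091, 0.197674 ms; sum = 30.1338 ms.
Propagation delays (d/s per hop): 0.0290863, 120, 0.267016, 0.2245 ms; sum = 120.521 ms.
Processing at 3 router(s): 3 × 2.6 ms = 7.8 ms.
End-to-end = 158 ms.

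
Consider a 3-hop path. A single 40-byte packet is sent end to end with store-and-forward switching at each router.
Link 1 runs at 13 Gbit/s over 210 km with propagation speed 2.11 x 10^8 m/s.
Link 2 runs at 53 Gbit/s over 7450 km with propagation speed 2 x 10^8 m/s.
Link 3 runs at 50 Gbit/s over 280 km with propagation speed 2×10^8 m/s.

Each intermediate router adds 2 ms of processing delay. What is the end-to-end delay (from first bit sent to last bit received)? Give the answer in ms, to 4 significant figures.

43.65 ms

L = 40 × 8 = 320 bits.
Transmission delays (L/R per hop): 2.46154e-05, 6.03774e-06, 6.4e-06 ms; sum = 3.70531e-05 ms.
Propagation delays (d/s per hop): 0.995261, 37.25, 1.4 ms; sum = 39.6453 ms.
Processing at 2 router(s): 2 × 2 ms = 4 ms.
End-to-end = 43.65 ms.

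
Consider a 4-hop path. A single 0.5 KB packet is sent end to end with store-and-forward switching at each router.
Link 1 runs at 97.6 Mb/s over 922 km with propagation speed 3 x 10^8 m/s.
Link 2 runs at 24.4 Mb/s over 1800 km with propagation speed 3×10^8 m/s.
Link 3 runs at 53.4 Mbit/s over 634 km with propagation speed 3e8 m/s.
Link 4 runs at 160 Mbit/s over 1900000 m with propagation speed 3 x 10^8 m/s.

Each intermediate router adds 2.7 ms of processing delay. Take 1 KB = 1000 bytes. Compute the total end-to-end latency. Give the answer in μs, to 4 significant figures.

L = 4000 bits.
Transmission delays (L/R per hop): 40.9836, 163.934, 74.9064, 25 μs; sum = 304.824 μs.
Propagation delays (d/s per hop): 3073.33, 6000, 2113.33, 6333.33 μs; sum = 17520 μs.
Processing at 3 router(s): 3 × 2.7 ms = 8100 μs.
End-to-end = 25920 μs.

25920 μs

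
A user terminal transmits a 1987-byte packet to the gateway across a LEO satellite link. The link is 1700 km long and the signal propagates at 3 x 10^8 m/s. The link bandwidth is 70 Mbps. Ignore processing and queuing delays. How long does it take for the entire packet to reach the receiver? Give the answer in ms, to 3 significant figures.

L = 1987 × 8 = 15896 bits.
Transmission delay = L/R = 15896 / 70000000 = 0.227086 ms.
Propagation delay = d/s = 1700000 m / 300000000 m/s = 5.66667 ms.
Total = 5.89 ms.

5.89 ms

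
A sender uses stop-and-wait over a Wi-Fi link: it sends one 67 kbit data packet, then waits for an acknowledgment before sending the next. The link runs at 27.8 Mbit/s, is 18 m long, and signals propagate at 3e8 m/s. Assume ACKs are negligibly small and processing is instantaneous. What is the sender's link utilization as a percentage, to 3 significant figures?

t_tx = L/R = 67000/27800000 = 0.00241007 s.
t_prop = 18/300000000 = 6e-08 s; RTT = 1.2e-07 s.
Cycle = t_tx + RTT = 0.00241019 s.
Utilization = t_tx / cycle = 0.00241007/0.00241019 = 100 %.

100 %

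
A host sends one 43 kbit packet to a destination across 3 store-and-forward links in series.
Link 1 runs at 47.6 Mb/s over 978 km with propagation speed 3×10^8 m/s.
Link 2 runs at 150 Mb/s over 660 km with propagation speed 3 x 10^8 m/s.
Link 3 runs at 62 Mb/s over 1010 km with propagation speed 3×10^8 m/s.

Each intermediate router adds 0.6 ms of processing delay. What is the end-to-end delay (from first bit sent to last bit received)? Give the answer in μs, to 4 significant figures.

11910 μs

L = 43000 bits.
Transmission delays (L/R per hop): 903.361, 286.667, 693.548 μs; sum = 1883.58 μs.
Propagation delays (d/s per hop): 3260, 2200, 3366.67 μs; sum = 8826.67 μs.
Processing at 2 router(s): 2 × 0.6 ms = 1200 μs.
End-to-end = 11910 μs.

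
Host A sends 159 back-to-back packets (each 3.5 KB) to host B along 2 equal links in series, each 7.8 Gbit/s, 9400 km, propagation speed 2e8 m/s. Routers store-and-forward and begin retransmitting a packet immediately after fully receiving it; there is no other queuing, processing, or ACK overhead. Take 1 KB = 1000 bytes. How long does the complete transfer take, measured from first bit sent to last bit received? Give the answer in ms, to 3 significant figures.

94.6 ms

Per-hop transmission t_tx = L/R = 28000/7800000000 = 0.00358974 ms.
Per-hop propagation t_prop = 9400000/200000000 = 47 ms.
Pipeline fill: first packet needs 2·t_tx to clear all hops; remaining 158 packets each add one t_tx.
Total = (2+159-1)·t_tx + 2·t_prop = 160·0.00358974 + 2·47 = 94.6 ms.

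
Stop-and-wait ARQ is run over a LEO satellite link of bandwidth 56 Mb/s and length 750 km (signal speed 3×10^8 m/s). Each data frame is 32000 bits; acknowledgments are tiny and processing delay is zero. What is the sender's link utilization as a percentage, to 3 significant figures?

10.3 %

t_tx = L/R = 32000/56000000 = 0.000571429 s.
t_prop = 750000/300000000 = 0.0025 s; RTT = 0.005 s.
Cycle = t_tx + RTT = 0.00557143 s.
Utilization = t_tx / cycle = 0.000571429/0.00557143 = 10.3 %.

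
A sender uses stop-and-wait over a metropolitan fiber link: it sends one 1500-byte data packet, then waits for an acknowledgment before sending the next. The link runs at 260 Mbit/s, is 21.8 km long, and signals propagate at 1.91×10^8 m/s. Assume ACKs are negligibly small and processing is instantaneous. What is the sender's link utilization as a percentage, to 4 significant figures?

16.82 %

t_tx = L/R = 12000/260000000 = 4.61538e-05 s.
t_prop = 21800/191000000 = 0.000114136 s; RTT = 0.000228272 s.
Cycle = t_tx + RTT = 0.000274426 s.
Utilization = t_tx / cycle = 4.61538e-05/0.000274426 = 16.82 %.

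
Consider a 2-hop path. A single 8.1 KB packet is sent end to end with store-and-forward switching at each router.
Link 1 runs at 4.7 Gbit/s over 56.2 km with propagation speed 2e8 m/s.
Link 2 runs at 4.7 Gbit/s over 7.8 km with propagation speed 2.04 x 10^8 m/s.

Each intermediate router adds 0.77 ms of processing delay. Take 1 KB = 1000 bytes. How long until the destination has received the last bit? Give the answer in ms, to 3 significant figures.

1.12 ms

L = 64800 bits.
Transmission delay per hop = L/R = 64800/4700000000 = 0.0137872 ms; 2 hops → 0.0275745 ms.
Propagation delays (d/s per hop): 0.281, 0.0382353 ms; sum = 0.319235 ms.
Processing at 1 router(s): 1 × 0.77 ms = 0.77 ms.
End-to-end = 1.12 ms.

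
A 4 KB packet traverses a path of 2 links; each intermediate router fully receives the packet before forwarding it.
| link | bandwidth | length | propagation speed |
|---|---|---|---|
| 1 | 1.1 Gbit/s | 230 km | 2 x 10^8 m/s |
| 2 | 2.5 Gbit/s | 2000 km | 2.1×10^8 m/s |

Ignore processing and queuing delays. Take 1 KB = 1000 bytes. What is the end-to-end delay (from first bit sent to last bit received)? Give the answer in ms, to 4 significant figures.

L = 32000 bits.
Transmission delays (L/R per hop): 0.0290909, 0.0128 ms; sum = 0.0418909 ms.
Propagation delays (d/s per hop): 1.15, 9.52381 ms; sum = 10.6738 ms.
End-to-end = 10.72 ms.

10.72 ms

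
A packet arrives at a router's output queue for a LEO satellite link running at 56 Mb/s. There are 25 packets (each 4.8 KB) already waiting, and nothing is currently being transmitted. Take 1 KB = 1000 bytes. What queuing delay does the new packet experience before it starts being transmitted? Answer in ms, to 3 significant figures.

17.1 ms

Each queued packet: L/R = 38400/56000000 = 0.685714 ms.
25 queued → 17.1429 ms.
Queuing delay = 17.1 ms.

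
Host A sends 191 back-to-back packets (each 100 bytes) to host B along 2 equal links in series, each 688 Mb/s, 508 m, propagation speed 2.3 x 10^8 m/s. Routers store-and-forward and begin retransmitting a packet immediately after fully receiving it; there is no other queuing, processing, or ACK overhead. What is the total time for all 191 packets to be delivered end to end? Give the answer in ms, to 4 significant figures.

0.2277 ms

Per-hop transmission t_tx = L/R = 800/688000000 = 0.00116279 ms.
Per-hop propagation t_prop = 508/2.3e+08 = 0.0022087 ms.
Pipeline fill: first packet needs 2·t_tx to clear all hops; remaining 190 packets each add one t_tx.
Total = (2+191-1)·t_tx + 2·t_prop = 192·0.00116279 + 2·0.0022087 = 0.2277 ms.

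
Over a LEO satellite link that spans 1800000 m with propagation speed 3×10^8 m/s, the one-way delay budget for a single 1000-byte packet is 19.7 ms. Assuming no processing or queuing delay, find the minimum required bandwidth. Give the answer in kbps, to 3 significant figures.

L = 8000 bits.
Propagation delay = 1800000 / 300000000 = 6 ms.
Transmission budget = 19.7 − 6 = 13.7 ms.
R ≥ L / t_tx = 8000 bits / 0.0137 s = 584 kbps.

584 kbps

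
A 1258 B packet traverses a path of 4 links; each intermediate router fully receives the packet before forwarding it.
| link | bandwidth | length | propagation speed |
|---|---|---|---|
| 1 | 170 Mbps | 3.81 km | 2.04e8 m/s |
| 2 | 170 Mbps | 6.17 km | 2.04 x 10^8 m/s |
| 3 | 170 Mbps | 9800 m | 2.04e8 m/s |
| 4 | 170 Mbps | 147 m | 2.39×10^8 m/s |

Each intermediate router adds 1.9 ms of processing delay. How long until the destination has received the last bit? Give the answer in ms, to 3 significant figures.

6.03 ms

L = 1258 × 8 = 10064 bits.
Transmission delay per hop = L/R = 10064/170000000 = 0.0592 ms; 4 hops → 0.2368 ms.
Propagation delays (d/s per hop): 0.0186765, 0.0302451, 0.0480392, 0.000615063 ms; sum = 0.0975758 ms.
Processing at 3 router(s): 3 × 1.9 ms = 5.7 ms.
End-to-end = 6.03 ms.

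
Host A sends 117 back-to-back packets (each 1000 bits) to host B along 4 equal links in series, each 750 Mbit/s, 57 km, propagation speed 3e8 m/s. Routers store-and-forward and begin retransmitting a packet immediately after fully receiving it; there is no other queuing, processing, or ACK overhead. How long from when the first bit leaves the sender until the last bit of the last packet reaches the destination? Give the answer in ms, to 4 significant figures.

Per-hop transmission t_tx = L/R = 1000/750000000 = 0.00133333 ms.
Per-hop propagation t_prop = 57000/300000000 = 0.19 ms.
Pipeline fill: first packet needs 4·t_tx to clear all hops; remaining 116 packets each add one t_tx.
Total = (4+117-1)·t_tx + 4·t_prop = 120·0.00133333 + 4·0.19 = 0.9200 ms.

0.9200 ms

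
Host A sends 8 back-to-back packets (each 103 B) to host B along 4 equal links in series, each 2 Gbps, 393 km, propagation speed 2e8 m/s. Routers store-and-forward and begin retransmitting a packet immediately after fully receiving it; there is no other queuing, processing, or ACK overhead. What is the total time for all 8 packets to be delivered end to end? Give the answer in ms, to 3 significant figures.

Per-hop transmission t_tx = L/R = 824/2000000000 = 0.000412 ms.
Per-hop propagation t_prop = 393000/200000000 = 1.965 ms.
Pipeline fill: first packet needs 4·t_tx to clear all hops; remaining 7 packets each add one t_tx.
Total = (4+8-1)·t_tx + 4·t_prop = 11·0.000412 + 4·1.965 = 7.86 ms.

7.86 ms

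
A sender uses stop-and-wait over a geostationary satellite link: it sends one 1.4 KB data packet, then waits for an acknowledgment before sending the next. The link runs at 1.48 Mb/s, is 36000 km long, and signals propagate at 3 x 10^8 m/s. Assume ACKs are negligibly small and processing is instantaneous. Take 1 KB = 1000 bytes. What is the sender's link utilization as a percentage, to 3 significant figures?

3.06 %

t_tx = L/R = 11200/1480000 = 0.00756757 s.
t_prop = 36000000/300000000 = 0.12 s; RTT = 0.24 s.
Cycle = t_tx + RTT = 0.247568 s.
Utilization = t_tx / cycle = 0.00756757/0.247568 = 3.06 %.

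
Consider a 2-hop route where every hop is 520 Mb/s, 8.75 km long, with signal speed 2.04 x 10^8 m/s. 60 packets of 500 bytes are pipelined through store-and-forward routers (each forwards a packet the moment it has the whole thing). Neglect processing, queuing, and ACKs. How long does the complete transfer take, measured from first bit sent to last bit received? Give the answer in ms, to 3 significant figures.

0.555 ms

Per-hop transmission t_tx = L/R = 4000/520000000 = 0.00769231 ms.
Per-hop propagation t_prop = 8750/204000000 = 0.0428922 ms.
Pipeline fill: first packet needs 2·t_tx to clear all hops; remaining 59 packets each add one t_tx.
Total = (2+60-1)·t_tx + 2·t_prop = 61·0.00769231 + 2·0.0428922 = 0.555 ms.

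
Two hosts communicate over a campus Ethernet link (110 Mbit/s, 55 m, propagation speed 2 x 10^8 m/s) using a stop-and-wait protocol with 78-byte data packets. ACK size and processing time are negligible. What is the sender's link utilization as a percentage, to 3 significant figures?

91.2 %

t_tx = L/R = 624/110000000 = 5.67273e-06 s.
t_prop = 55/200000000 = 2.75e-07 s; RTT = 5.5e-07 s.
Cycle = t_tx + RTT = 6.22273e-06 s.
Utilization = t_tx / cycle = 5.67273e-06/6.22273e-06 = 91.2 %.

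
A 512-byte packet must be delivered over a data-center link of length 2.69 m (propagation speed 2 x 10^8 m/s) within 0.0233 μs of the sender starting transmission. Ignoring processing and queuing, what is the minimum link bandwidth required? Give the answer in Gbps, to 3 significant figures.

416 Gbps

L = 4096 bits.
Propagation delay = 2.69 / 200000000 = 0.01345 μs.
Transmission budget = 0.0233 − 0.01345 = 0.00985 μs.
R ≥ L / t_tx = 4096 bits / 9.85e-09 s = 416 Gbps.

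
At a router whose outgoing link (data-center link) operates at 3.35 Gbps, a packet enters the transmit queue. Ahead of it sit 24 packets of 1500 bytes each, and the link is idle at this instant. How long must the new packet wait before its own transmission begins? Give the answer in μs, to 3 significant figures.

86.0 μs

Each queued packet: L/R = 12000/3350000000 = 3.58209 μs.
24 queued → 85.9701 μs.
Queuing delay = 86.0 μs.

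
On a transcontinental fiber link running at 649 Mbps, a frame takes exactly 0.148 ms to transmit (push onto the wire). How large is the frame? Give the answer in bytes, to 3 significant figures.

L = R × t_tx = 649000000 b/s × 0.000148 s = 96052 bits.
In bytes: 96052 / 8 = 12000 bytes.

12000 bytes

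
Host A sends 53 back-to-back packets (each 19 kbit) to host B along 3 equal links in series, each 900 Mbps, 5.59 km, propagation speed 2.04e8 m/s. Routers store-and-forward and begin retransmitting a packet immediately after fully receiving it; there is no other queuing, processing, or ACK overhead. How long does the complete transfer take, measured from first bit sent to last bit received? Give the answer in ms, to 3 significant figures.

Per-hop transmission t_tx = L/R = 19000/900000000 = 0.0211111 ms.
Per-hop propagation t_prop = 5590/204000000 = 0.027402 ms.
Pipeline fill: first packet needs 3·t_tx to clear all hops; remaining 52 packets each add one t_tx.
Total = (3+53-1)·t_tx + 3·t_prop = 55·0.0211111 + 3·0.027402 = 1.24 ms.

1.24 ms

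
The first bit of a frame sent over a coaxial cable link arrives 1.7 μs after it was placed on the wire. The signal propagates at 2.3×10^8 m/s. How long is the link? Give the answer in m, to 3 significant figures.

d = s × t_prop = 2.3e+08 × 1.7e-06 = 391 m.

391 m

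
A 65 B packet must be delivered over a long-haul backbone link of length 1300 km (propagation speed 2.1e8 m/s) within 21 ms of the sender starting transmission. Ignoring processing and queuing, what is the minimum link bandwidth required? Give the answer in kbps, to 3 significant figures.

L = 520 bits.
Propagation delay = 1300000 / 210000000 = 6.19048 ms.
Transmission budget = 21 − 6.19048 = 14.8095 ms.
R ≥ L / t_tx = 520 bits / 0.0148095 s = 35.1 kbps.

35.1 kbps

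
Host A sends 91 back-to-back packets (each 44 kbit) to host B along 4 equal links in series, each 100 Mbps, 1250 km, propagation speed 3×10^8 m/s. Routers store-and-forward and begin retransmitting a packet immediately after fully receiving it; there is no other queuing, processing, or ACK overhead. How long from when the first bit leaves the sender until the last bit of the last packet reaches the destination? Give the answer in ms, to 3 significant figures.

Per-hop transmission t_tx = L/R = 44000/100000000 = 0.44 ms.
Per-hop propagation t_prop = 1250000/300000000 = 4.16667 ms.
Pipeline fill: first packet needs 4·t_tx to clear all hops; remaining 90 packets each add one t_tx.
Total = (4+91-1)·t_tx + 4·t_prop = 94·0.44 + 4·4.16667 = 58.0 ms.

58.0 ms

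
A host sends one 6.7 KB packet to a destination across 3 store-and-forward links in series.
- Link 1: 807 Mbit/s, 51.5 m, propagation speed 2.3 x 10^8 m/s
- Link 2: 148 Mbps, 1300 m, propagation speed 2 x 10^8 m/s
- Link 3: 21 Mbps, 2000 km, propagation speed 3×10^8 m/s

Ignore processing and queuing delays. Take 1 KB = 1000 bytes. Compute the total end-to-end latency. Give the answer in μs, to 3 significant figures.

L = 53600 bits.
Transmission delays (L/R per hop): 66.4188, 362.162, 2552.38 μs; sum = 2980.96 μs.
Propagation delays (d/s per hop): 0.223913, 6.5, 6666.67 μs; sum = 6673.39 μs.
End-to-end = 9650 μs.

9650 μs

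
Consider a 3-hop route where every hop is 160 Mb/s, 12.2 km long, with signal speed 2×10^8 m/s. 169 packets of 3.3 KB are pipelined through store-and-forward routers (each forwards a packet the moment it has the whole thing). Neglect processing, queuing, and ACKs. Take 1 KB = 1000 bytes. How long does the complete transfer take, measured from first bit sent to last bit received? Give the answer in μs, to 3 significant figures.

28400 μs

Per-hop transmission t_tx = L/R = 26400/160000000 = 165 μs.
Per-hop propagation t_prop = 12200/200000000 = 61 μs.
Pipeline fill: first packet needs 3·t_tx to clear all hops; remaining 168 packets each add one t_tx.
Total = (3+169-1)·t_tx + 3·t_prop = 171·165 + 3·61 = 28400 μs.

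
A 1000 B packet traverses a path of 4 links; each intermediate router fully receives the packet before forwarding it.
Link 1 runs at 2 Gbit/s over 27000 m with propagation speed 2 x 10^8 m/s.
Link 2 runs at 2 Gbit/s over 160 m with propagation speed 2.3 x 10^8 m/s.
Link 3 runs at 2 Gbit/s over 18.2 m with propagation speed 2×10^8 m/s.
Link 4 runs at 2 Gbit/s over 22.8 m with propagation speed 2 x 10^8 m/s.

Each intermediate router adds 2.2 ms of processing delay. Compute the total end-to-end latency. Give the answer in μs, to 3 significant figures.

6750 μs

L = 1000 × 8 = 8000 bits.
Transmission delay per hop = L/R = 8000/2000000000 = 4 μs; 4 hops → 16 μs.
Propagation delays (d/s per hop): 135, 0.695652, 0.091, 0.114 μs; sum = 135.901 μs.
Processing at 3 router(s): 3 × 2.2 ms = 6600 μs.
End-to-end = 6750 μs.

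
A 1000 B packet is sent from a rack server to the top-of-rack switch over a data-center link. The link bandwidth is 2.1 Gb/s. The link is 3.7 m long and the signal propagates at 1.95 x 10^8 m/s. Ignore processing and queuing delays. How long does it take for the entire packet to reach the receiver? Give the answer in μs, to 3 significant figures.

3.83 μs

L = 1000 × 8 = 8000 bits.
Transmission delay = L/R = 8000 / 2100000000 = 3.80952 μs.
Propagation delay = d/s = 3.7 m / 195000000 m/s = 0.0189744 μs.
Total = 3.83 μs.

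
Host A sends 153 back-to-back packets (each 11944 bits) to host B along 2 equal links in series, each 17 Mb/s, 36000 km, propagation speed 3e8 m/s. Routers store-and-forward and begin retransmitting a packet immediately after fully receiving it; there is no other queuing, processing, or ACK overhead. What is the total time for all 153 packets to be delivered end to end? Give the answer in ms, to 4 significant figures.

348.2 ms

Per-hop transmission t_tx = L/R = 11944/17000000 = 0.702588 ms.
Per-hop propagation t_prop = 36000000/300000000 = 120 ms.
Pipeline fill: first packet needs 2·t_tx to clear all hops; remaining 152 packets each add one t_tx.
Total = (2+153-1)·t_tx + 2·t_prop = 154·0.702588 + 2·120 = 348.2 ms.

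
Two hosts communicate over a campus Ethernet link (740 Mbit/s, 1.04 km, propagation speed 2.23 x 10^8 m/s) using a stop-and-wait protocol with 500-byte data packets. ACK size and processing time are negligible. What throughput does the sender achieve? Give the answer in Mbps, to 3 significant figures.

t_tx = L/R = 4000/740000000 = 5.40541e-06 s.
t_prop = 1040/223000000 = 4.66368e-06 s; RTT = 9.32735e-06 s.
Cycle = t_tx + RTT = 1.47328e-05 s.
Throughput = L / cycle = 4000 / 1.47328e-05 = 272 Mbps.

272 Mbps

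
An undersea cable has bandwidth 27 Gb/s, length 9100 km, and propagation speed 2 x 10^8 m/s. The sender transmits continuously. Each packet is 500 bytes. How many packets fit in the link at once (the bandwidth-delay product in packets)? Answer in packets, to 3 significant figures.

307000 packets

Propagation delay = 9100000 / 200000000 = 0.0455 s.
BDP = R × t_prop = 27000000000 × 0.0455 = 1228500000 bits.
In packets of 4000 bits: 307000 packets.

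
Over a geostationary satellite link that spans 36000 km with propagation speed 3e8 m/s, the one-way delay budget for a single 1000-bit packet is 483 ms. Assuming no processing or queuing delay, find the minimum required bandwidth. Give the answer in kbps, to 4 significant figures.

Propagation delay = 36000000 / 300000000 = 120 ms.
Transmission budget = 483 − 120 = 363 ms.
R ≥ L / t_tx = 1000 bits / 0.363 s = 2.755 kbps.

2.755 kbps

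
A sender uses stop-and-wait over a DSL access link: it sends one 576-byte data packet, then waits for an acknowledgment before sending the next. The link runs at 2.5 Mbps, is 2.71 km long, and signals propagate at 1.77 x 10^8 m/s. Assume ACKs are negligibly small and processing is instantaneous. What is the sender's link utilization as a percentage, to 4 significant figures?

t_tx = L/R = 4608/2500000 = 0.0018432 s.
t_prop = 2710/177000000 = 1.53107e-05 s; RTT = 3.06215e-05 s.
Cycle = t_tx + RTT = 0.00187382 s.
Utilization = t_tx / cycle = 0.0018432/0.00187382 = 98.37 %.

98.37 %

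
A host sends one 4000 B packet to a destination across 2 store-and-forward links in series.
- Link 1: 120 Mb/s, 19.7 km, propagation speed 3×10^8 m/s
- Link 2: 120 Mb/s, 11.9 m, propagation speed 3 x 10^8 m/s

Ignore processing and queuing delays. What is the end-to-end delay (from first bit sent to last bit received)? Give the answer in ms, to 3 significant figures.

L = 4000 × 8 = 32000 bits.
Transmission delay per hop = L/R = 32000/120000000 = 0.266667 ms; 2 hops → 0.533333 ms.
Propagation delays (d/s per hop): 0.0656667, 3.96667e-05 ms; sum = 0.0657063 ms.
End-to-end = 0.599 ms.

0.599 ms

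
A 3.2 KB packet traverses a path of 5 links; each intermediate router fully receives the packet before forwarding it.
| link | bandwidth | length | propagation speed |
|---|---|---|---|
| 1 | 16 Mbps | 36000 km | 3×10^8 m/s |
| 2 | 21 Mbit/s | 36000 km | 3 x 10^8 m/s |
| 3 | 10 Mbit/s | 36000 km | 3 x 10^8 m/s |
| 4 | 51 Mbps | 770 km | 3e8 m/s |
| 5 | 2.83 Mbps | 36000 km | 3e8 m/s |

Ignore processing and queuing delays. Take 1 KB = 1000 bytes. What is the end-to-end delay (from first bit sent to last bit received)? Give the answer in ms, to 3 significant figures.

497 ms

L = 25600 bits.
Transmission delays (L/R per hop): 1.6, 1.21905, 2.56, 0.501961, 9.04594 ms; sum = 14.9269 ms.
Propagation delays (d/s per hop): 120, 120, 120, 2.56667, 120 ms; sum = 482.567 ms.
End-to-end = 497 ms.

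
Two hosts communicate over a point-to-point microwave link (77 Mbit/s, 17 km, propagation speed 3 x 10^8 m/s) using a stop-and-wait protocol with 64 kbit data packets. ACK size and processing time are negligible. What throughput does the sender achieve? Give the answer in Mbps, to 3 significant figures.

67.8 Mbps

t_tx = L/R = 64000/77000000 = 0.000831169 s.
t_prop = 17000/300000000 = 5.66667e-05 s; RTT = 0.000113333 s.
Cycle = t_tx + RTT = 0.000944502 s.
Throughput = L / cycle = 64000 / 0.000944502 = 67.8 Mbps.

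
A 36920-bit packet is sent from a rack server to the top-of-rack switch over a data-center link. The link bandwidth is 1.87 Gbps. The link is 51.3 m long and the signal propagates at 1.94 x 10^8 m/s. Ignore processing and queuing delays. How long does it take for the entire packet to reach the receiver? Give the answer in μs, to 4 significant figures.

Transmission delay = L/R = 36920 / 1870000000 = 19.7433 μs.
Propagation delay = d/s = 51.3 m / 194000000 m/s = 0.264433 μs.
Total = 20.01 μs.

20.01 μs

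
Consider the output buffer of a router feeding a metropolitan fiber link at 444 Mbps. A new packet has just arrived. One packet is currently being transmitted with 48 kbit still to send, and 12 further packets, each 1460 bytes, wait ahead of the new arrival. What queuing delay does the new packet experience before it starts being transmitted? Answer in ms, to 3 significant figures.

0.424 ms

Each queued packet: L/R = 11680/444000000 = 0.0263063 ms.
12 queued → 0.315676 ms.
Plus remaining 48000 bits of current packet: 0.108108 ms.
Queuing delay = 0.424 ms.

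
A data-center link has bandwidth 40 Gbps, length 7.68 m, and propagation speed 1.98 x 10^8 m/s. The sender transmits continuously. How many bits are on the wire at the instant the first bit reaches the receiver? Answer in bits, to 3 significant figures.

Propagation delay = 7.68 / 198000000 = 3.87879e-08 s.
BDP = R × t_prop = 40000000000 × 3.87879e-08 = 1551.52 bits.

1550 bits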